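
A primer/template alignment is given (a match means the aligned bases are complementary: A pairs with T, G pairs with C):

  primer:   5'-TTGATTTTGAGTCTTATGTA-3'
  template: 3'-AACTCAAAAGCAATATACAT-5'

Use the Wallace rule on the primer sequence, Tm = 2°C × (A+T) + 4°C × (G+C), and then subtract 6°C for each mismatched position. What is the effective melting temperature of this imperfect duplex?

Primer base counts: A=4, T=11, G=4, C=1 → A+T=15, G+C=5
Perfect-match Tm = 2(15) + 4(5) = 30 + 20 = 50°C
Mismatches (positions where the bases are not complementary): 5 (at positions 5, 9, 10, 13, 14)
Effective Tm = 50 − 5×6 = 50 − 30 = 20°C

20°C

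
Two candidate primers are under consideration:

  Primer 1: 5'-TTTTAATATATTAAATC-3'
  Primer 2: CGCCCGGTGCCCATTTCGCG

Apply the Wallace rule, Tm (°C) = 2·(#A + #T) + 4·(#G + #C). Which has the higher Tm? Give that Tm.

Primer 2, 70°C

Primer 1: A+T=16, G+C=1 → Tm = 2(16)+4(1) = 36°C
Primer 2: A+T=5, G+C=15 → Tm = 2(5)+4(15) = 70°C
36°C vs 70°C → primer 2 is higher.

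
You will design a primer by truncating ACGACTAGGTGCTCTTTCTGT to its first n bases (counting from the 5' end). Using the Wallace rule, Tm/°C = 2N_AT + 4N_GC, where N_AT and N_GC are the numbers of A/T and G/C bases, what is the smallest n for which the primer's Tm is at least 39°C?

First 12 bases: ACGACTAGGTGC → Tm = 38°C (< 39°C)
First 13 bases: ACGACTAGGTGCT → Tm = 40°C (≥ 39°C)
Since every base adds ≥2°C, Tm only increases with n, so the threshold is first crossed at n = 13.

n = 13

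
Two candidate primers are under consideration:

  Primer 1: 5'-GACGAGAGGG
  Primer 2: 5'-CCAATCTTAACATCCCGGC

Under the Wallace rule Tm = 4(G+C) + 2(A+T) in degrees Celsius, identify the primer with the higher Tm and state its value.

Primer 2, 58°C

Primer 1: A+T=3, G+C=7 → Tm = 2(3)+4(7) = 34°C
Primer 2: A+T=9, G+C=10 → Tm = 2(9)+4(10) = 58°C
34°C vs 58°C → primer 2 is higher.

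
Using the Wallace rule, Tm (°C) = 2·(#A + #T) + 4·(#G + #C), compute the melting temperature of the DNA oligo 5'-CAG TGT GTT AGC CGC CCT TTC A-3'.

Scanning the sequence gives G=5, T=7, C=7, A=3.
So N_AT = 10 and N_GC = 12.
Tm = 2×10 + 4×12 = 68°C

68°C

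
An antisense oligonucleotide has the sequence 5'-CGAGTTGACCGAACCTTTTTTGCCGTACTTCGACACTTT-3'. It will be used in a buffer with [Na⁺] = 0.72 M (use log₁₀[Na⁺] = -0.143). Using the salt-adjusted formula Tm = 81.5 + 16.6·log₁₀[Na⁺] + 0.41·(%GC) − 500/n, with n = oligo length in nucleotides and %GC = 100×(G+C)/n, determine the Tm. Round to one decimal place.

Length n = 39. Counting bases: A=7, C=11, T=14, G=7
G+C = 18, so %GC = 18/39 × 100 = 46.154%
Salt term: 16.6 × (-0.143) = -2.374
GC term: 0.41 × 46.154 = 18.923; length term: −500/39 = −12.821
Tm = 81.5 + (-2.374) + 18.923 − 12.821 = 85.228 → 85.2°C

85.2°C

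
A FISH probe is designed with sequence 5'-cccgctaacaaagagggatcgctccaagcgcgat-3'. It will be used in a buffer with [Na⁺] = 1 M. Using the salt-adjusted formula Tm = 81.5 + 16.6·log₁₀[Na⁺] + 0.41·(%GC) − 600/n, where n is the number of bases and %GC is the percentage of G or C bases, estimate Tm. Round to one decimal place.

88.0°C

Length n = 34. G=9, T=4, A=10, C=11
G+C = 20, so %GC = 20/34 × 100 = 58.824%
Salt term: 16.6 × (0) = 0
GC term: 0.41 × 58.824 = 24.118; length term: −600/34 = −17.647
Tm = 81.5 + (0) + 24.118 − 17.647 = 87.971 → 88.0°C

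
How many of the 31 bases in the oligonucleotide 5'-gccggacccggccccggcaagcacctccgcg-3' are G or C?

26

Counting bases: A=4, T=1, G=10, C=16
Total G or C: 10 + 16 = 26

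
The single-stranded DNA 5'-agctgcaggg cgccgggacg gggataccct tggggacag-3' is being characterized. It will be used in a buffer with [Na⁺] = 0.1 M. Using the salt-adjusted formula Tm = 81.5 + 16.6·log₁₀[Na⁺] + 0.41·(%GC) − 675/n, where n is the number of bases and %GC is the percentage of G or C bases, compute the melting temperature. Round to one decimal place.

77.0°C

Length n = 39. A=7, C=10, T=4, G=18
G+C = 28, so %GC = 28/39 × 100 = 71.795%
Salt term: 16.6 × (-1) = -16.6
GC term: 0.41 × 71.795 = 29.436; length term: −675/39 = −17.308
Tm = 81.5 + (-16.6) + 29.436 − 17.308 = 77.028 → 77.0°C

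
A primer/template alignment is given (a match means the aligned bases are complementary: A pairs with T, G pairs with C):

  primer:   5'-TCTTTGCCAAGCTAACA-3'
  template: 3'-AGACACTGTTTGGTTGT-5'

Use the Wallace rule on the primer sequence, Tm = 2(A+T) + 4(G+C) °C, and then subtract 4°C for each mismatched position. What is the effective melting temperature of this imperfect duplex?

Primer base counts: A=5, T=5, G=2, C=5 → A+T=10, G+C=7
Perfect-match Tm = 2(10) + 4(7) = 20 + 28 = 48°C
Mismatches (positions where the bases are not complementary): 4 (at positions 4, 7, 11, 13)
Effective Tm = 48 − 4×4 = 48 − 16 = 32°C

32°C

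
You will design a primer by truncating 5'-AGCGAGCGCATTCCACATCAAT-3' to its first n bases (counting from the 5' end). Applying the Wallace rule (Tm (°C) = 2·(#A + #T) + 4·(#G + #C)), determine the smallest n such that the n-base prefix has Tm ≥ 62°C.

First 19 bases: AGCGAGCGCATTCCACATC → Tm = 60°C (< 62°C)
First 20 bases: AGCGAGCGCATTCCACATCA → Tm = 62°C (≥ 62°C)
Since every base adds ≥2°C, Tm only increases with n, so the threshold is first crossed at n = 20.

n = 20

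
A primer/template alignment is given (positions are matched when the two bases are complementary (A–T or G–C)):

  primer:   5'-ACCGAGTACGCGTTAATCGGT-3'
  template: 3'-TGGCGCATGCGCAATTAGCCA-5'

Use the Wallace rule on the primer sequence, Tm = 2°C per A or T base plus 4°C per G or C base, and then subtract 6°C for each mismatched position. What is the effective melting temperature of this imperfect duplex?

Primer base counts: A=5, T=5, G=6, C=5 → A+T=10, G+C=11
Perfect-match Tm = 2(10) + 4(11) = 20 + 44 = 64°C
Mismatches (positions where the bases are not complementary): 1 (at position 5)
Effective Tm = 64 − 1×6 = 64 − 6 = 58°C

58°C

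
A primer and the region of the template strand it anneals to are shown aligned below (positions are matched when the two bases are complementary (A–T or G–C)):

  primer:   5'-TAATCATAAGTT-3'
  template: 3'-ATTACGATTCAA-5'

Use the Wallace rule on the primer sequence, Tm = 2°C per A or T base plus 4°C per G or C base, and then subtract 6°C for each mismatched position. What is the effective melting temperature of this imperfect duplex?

Primer base counts: A=5, T=5, G=1, C=1 → A+T=10, G+C=2
Perfect-match Tm = 2(10) + 4(2) = 20 + 8 = 28°C
Mismatches (positions where the bases are not complementary): 2 (at positions 5, 6)
Effective Tm = 28 − 2×6 = 28 − 12 = 16°C

16°C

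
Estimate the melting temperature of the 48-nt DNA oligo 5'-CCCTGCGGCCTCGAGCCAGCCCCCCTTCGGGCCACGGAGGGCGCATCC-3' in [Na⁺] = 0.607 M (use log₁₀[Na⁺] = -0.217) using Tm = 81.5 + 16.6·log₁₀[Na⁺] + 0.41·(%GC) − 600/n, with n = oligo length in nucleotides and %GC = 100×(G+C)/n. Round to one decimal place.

Length n = 48. T=5, C=23, A=5, G=15
G+C = 38, so %GC = 38/48 × 100 = 79.167%
Salt term: 16.6 × (-0.217) = -3.602
GC term: 0.41 × 79.167 = 32.458; length term: −600/48 = −12.5
Tm = 81.5 + (-3.602) + 32.458 − 12.5 = 97.856 → 97.9°C

97.9°C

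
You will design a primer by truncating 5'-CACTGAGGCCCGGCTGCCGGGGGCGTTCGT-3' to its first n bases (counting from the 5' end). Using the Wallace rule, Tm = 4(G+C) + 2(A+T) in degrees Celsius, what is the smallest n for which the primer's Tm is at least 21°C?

First 6 bases: CACTGA → Tm = 18°C (< 21°C)
First 7 bases: CACTGAG → Tm = 22°C (≥ 21°C)
Since every base adds ≥2°C, Tm only increases with n, so the threshold is first crossed at n = 7.

n = 7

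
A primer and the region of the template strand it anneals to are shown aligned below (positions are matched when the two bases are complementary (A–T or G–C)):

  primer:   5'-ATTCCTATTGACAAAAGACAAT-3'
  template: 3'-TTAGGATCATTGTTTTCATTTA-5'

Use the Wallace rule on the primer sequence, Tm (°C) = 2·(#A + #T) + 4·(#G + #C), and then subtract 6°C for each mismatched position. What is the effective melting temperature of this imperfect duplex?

26°C

Primer base counts: A=10, T=6, G=2, C=4 → A+T=16, G+C=6
Perfect-match Tm = 2(16) + 4(6) = 32 + 24 = 56°C
Mismatches (positions where the bases are not complementary): 5 (at positions 2, 8, 10, 18, 19)
Effective Tm = 56 − 5×6 = 56 − 30 = 26°C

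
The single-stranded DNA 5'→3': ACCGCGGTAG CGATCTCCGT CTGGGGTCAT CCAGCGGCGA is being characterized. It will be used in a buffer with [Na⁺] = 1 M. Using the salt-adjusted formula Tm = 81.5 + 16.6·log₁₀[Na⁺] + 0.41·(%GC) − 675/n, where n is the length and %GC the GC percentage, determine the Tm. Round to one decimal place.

Length n = 40. Counting bases: T=7, A=6, G=14, C=13
G+C = 27, so %GC = 27/40 × 100 = 67.5%
Salt term: 16.6 × (0) = 0
GC term: 0.41 × 67.5 = 27.675; length term: −675/40 = −16.875
Tm = 81.5 + (0) + 27.675 − 16.875 = 92.3 → 92.3°C

92.3°C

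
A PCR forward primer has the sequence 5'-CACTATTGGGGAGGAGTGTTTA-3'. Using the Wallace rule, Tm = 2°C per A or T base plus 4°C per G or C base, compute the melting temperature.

64°C

Base counts: T=7, A=5, G=8, C=2
AT pairs contribute 12, GC pairs contribute 10.
Tm = 2×12 + 4×10 = 64°C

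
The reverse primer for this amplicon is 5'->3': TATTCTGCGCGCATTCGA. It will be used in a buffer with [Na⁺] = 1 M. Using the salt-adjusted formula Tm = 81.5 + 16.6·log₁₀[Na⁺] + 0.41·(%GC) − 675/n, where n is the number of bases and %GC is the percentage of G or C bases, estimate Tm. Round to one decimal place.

Length n = 18. Counting bases: C=5, T=6, A=3, G=4
G+C = 9, so %GC = 9/18 × 100 = 50%
Salt term: 16.6 × (0) = 0
GC term: 0.41 × 50 = 20.5; length term: −675/18 = −37.5
Tm = 81.5 + (0) + 20.5 − 37.5 = 64.5 → 64.5°C

64.5°C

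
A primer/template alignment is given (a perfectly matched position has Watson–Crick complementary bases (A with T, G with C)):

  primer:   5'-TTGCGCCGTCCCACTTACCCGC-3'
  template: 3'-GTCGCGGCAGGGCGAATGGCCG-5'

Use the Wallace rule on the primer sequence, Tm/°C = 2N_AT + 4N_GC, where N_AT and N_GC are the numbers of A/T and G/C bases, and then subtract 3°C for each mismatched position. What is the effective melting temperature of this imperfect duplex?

62°C

Primer base counts: A=2, T=5, G=4, C=11 → A+T=7, G+C=15
Perfect-match Tm = 2(7) + 4(15) = 14 + 60 = 74°C
Mismatches (positions where the bases are not complementary): 4 (at positions 1, 2, 13, 20)
Effective Tm = 74 − 4×3 = 74 − 12 = 62°C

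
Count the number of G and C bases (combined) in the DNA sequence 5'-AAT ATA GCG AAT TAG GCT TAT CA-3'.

7

Counting bases: G=4, T=7, A=9, C=3
Total G or C: 4 + 3 = 7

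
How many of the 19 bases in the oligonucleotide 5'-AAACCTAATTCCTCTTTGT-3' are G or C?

6

T=8, A=5, C=5, G=1
G+C = 1 + 5 = 6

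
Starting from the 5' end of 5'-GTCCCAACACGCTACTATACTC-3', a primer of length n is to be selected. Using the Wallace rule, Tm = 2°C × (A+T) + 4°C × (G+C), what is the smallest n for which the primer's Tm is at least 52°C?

First 16 bases: GTCCCAACACGCTACT → Tm = 50°C (< 52°C)
First 17 bases: GTCCCAACACGCTACTA → Tm = 52°C (≥ 52°C)
Each additional base adds 2°C (A/T) or 4°C (G/C), so Tm is non-decreasing in n; n = 17 is the first length to reach 52°C.

n = 17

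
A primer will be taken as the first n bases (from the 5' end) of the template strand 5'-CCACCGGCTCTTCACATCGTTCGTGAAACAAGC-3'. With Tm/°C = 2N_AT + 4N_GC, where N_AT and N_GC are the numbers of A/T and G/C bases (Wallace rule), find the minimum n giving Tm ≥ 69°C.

n = 22

First 21 bases: CCACCGGCTCTTCACATCGTT → Tm = 66°C (< 69°C)
First 22 bases: CCACCGGCTCTTCACATCGTTC → Tm = 70°C (≥ 69°C)
Each additional base adds 2°C (A/T) or 4°C (G/C), so Tm is non-decreasing in n; n = 22 is the first length to reach 69°C.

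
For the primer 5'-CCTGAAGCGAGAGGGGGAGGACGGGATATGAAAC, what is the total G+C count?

20

Scanning the sequence gives C=5, T=3, A=11, G=15.
G+C = 15 + 5 = 20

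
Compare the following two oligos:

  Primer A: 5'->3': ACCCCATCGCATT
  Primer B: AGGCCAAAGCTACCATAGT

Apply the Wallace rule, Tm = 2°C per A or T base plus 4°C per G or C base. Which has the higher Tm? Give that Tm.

Primer A: A+T=6, G+C=7 → Tm = 2(6)+4(7) = 40°C
Primer B: A+T=10, G+C=9 → Tm = 2(10)+4(9) = 56°C
40°C vs 56°C → primer B is higher.

Primer B, 56°C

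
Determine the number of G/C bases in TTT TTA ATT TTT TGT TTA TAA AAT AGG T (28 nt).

3

Base counts: C=0, T=17, G=3, A=8
Total G or C: 3 + 0 = 3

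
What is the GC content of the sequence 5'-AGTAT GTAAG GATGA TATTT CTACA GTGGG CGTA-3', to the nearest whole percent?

Scanning the sequence gives G=10, C=3, T=11, A=10.
G+C = 10 + 3 = 13 out of 34 bases
%GC = 13/34 × 100 = 38.24% ≈ 38%

38%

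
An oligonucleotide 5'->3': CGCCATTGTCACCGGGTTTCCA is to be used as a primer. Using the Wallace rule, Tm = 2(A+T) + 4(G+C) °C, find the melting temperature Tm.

70°C

Base counts: A=3, T=6, G=5, C=8
A+T = 9, G+C = 13
Tm = 2×9 + 4×13 = 70°C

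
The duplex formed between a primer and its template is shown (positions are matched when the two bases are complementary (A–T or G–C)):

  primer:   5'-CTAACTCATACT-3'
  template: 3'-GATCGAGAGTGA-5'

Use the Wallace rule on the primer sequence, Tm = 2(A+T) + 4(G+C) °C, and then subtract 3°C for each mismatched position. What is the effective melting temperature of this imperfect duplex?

23°C

Primer base counts: A=4, T=4, G=0, C=4 → A+T=8, G+C=4
Perfect-match Tm = 2(8) + 4(4) = 16 + 16 = 32°C
Mismatches (positions where the bases are not complementary): 3 (at positions 4, 8, 9)
Effective Tm = 32 − 3×3 = 32 − 9 = 23°C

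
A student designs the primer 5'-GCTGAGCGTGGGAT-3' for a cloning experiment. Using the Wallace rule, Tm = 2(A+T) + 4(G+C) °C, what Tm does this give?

C=2, A=2, G=7, T=3
A+T = 5, G+C = 9
Tm = 2(5) + 4(9) = 10 + 36 = 46°C

46°C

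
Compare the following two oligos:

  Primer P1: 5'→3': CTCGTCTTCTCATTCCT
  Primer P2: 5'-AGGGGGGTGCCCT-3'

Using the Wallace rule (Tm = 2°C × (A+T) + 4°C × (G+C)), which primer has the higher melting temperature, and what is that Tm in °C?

Primer P1: A+T=9, G+C=8 → Tm = 2(9)+4(8) = 50°C
Primer P2: A+T=3, G+C=10 → Tm = 2(3)+4(10) = 46°C
50°C vs 46°C → primer P1 is higher.

Primer P1, 50°C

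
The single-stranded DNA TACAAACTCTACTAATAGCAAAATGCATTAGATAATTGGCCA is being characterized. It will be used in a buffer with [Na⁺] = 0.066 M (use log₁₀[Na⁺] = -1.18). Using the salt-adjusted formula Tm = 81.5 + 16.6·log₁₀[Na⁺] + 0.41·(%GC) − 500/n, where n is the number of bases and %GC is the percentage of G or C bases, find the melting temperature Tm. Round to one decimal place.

62.7°C

Length n = 42. Base counts: A=18, C=8, T=11, G=5
G+C = 13, so %GC = 13/42 × 100 = 30.952%
Salt term: 16.6 × (-1.18) = -19.588
GC term: 0.41 × 30.952 = 12.69; length term: −500/42 = −11.905
Tm = 81.5 + (-19.588) + 12.69 − 11.905 = 62.697 → 62.7°C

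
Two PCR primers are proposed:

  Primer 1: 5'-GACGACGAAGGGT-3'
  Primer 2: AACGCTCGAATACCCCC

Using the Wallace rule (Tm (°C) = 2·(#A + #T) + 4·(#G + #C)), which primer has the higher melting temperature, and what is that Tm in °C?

Primer 1: A+T=5, G+C=8 → Tm = 2(5)+4(8) = 42°C
Primer 2: A+T=7, G+C=10 → Tm = 2(7)+4(10) = 54°C
42°C vs 54°C → primer 2 is higher.

Primer 2, 54°C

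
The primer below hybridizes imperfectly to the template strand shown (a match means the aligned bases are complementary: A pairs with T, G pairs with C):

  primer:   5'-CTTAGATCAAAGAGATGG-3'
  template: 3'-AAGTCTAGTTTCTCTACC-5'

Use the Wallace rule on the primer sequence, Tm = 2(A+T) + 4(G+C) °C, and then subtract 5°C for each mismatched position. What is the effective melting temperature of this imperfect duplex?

Primer base counts: A=7, T=4, G=5, C=2 → A+T=11, G+C=7
Perfect-match Tm = 2(11) + 4(7) = 22 + 28 = 50°C
Mismatches (positions where the bases are not complementary): 2 (at positions 1, 3)
Effective Tm = 50 − 2×5 = 50 − 10 = 40°C

40°C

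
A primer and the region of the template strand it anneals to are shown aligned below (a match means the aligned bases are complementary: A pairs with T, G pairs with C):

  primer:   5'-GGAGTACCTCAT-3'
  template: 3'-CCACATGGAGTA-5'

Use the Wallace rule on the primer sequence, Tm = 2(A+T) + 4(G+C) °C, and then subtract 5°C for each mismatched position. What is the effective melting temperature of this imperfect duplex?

31°C

Primer base counts: A=3, T=3, G=3, C=3 → A+T=6, G+C=6
Perfect-match Tm = 2(6) + 4(6) = 12 + 24 = 36°C
Mismatches (positions where the bases are not complementary): 1 (at position 3)
Effective Tm = 36 − 1×5 = 36 − 5 = 31°C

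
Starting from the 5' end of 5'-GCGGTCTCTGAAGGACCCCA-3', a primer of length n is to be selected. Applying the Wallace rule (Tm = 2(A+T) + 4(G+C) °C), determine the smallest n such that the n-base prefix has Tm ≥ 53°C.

n = 17

First 16 bases: GCGGTCTCTGAAGGAC → Tm = 52°C (< 53°C)
First 17 bases: GCGGTCTCTGAAGGACC → Tm = 56°C (≥ 53°C)
Each additional base adds 2°C (A/T) or 4°C (G/C), so Tm is non-decreasing in n; n = 17 is the first length to reach 53°C.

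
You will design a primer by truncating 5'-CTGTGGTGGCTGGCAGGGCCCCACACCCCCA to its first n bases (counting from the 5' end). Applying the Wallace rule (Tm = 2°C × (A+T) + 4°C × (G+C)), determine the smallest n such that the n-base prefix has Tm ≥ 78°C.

First 21 bases: CTGTGGTGGCTGGCAGGGCCC → Tm = 74°C (< 78°C)
First 22 bases: CTGTGGTGGCTGGCAGGGCCCC → Tm = 78°C (≥ 78°C)
Each additional base adds 2°C (A/T) or 4°C (G/C), so Tm is non-decreasing in n; n = 22 is the first length to reach 78°C.

n = 22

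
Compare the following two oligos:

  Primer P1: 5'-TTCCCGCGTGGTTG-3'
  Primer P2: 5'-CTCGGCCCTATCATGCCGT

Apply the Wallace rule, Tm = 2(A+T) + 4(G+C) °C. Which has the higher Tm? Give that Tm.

Primer P2, 62°C

Primer P1: A+T=5, G+C=9 → Tm = 2(5)+4(9) = 46°C
Primer P2: A+T=7, G+C=12 → Tm = 2(7)+4(12) = 62°C
46°C vs 62°C → primer P2 is higher.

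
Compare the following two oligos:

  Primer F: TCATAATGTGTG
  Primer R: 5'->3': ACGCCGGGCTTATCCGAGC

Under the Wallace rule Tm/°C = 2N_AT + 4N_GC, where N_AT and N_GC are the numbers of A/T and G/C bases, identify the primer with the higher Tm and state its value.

Primer F: A+T=8, G+C=4 → Tm = 2(8)+4(4) = 32°C
Primer R: A+T=6, G+C=13 → Tm = 2(6)+4(13) = 64°C
32°C vs 64°C → primer R is higher.

Primer R, 64°C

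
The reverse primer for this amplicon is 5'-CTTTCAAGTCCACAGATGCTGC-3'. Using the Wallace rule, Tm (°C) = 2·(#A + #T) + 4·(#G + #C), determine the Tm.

Counting bases: T=6, A=5, C=7, G=4
A+T = 11, G+C = 11
Tm = 2(11) + 4(11) = 22 + 44 = 66°C

66°C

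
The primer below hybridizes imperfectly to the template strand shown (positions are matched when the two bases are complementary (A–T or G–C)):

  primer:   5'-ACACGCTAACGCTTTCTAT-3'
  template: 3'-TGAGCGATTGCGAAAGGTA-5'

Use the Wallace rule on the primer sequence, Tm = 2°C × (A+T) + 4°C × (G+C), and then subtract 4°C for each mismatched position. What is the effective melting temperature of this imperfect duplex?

46°C

Primer base counts: A=5, T=6, G=2, C=6 → A+T=11, G+C=8
Perfect-match Tm = 2(11) + 4(8) = 22 + 32 = 54°C
Mismatches (positions where the bases are not complementary): 2 (at positions 3, 17)
Effective Tm = 54 − 2×4 = 54 − 8 = 46°C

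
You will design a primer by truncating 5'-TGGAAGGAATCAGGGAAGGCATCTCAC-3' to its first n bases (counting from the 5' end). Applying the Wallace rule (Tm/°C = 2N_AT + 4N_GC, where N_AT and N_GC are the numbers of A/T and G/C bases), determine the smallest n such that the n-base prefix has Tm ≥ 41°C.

n = 14

First 13 bases: TGGAAGGAATCAG → Tm = 38°C (< 41°C)
First 14 bases: TGGAAGGAATCAGG → Tm = 42°C (≥ 41°C)
Since every base adds ≥2°C, Tm only increases with n, so the threshold is first crossed at n = 14.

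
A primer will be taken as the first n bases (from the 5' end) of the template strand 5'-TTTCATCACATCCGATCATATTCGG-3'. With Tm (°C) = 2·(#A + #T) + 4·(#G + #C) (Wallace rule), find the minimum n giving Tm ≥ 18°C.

n = 7

First 6 bases: TTTCAT → Tm = 14°C (< 18°C)
First 7 bases: TTTCATC → Tm = 18°C (≥ 18°C)
Each additional base adds 2°C (A/T) or 4°C (G/C), so Tm is non-decreasing in n; n = 7 is the first length to reach 18°C.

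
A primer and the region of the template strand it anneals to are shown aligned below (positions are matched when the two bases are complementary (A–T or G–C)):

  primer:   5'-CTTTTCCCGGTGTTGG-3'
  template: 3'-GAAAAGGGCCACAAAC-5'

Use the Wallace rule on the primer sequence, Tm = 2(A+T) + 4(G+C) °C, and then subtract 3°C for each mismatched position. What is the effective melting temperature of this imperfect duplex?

47°C

Primer base counts: A=0, T=7, G=5, C=4 → A+T=7, G+C=9
Perfect-match Tm = 2(7) + 4(9) = 14 + 36 = 50°C
Mismatches (positions where the bases are not complementary): 1 (at position 15)
Effective Tm = 50 − 1×3 = 50 − 3 = 47°C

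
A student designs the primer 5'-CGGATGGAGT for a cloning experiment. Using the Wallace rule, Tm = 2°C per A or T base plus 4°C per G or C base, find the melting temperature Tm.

Counting bases: G=5, C=1, T=2, A=2
AT pairs contribute 4, GC pairs contribute 6.
Tm = 2(4) + 4(6) = 8 + 24 = 32°C

32°C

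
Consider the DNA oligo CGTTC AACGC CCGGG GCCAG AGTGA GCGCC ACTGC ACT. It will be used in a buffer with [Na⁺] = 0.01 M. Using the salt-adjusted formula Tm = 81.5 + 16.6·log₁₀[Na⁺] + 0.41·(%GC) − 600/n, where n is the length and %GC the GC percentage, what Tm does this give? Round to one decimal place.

Length n = 38. Counting bases: G=12, A=7, C=14, T=5
G+C = 26, so %GC = 26/38 × 100 = 68.421%
Salt term: 16.6 × (-2) = -33.2
GC term: 0.41 × 68.421 = 28.053; length term: −600/38 = −15.789
Tm = 81.5 + (-33.2) + 28.053 − 15.789 = 60.564 → 60.6°C

60.6°C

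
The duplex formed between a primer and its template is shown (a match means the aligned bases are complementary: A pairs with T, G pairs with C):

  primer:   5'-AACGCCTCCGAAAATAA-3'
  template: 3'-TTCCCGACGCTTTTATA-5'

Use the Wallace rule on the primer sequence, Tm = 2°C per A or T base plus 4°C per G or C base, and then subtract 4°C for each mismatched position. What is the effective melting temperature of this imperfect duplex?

32°C

Primer base counts: A=8, T=2, G=2, C=5 → A+T=10, G+C=7
Perfect-match Tm = 2(10) + 4(7) = 20 + 28 = 48°C
Mismatches (positions where the bases are not complementary): 4 (at positions 3, 5, 8, 17)
Effective Tm = 48 − 4×4 = 48 − 16 = 32°C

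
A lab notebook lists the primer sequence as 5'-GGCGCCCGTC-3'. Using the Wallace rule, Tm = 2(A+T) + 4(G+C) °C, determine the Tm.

38°C

Counting bases: T=1, G=4, A=0, C=5
A+T = 1, G+C = 9
Tm = 2(1) + 4(9) = 2 + 36 = 38°C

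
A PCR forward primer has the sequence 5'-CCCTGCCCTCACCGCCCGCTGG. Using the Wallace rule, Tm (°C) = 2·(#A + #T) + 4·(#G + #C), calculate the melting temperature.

80°C

Counting bases: C=13, A=1, T=3, G=5
AT pairs contribute 4, GC pairs contribute 18.
Tm = 2(4) + 4(18) = 8 + 72 = 80°C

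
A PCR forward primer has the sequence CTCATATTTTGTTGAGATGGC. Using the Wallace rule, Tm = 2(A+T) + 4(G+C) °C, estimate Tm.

58°C

Counting bases: A=4, G=5, C=3, T=9
AT pairs contribute 13, GC pairs contribute 8.
Tm = 2×13 + 4×8 = 58°C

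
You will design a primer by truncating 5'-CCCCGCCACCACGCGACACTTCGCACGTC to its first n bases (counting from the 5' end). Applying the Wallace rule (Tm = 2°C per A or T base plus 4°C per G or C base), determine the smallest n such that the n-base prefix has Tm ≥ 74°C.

First 21 bases: CCCCGCCACCACGCGACACTT → Tm = 72°C (< 74°C)
First 22 bases: CCCCGCCACCACGCGACACTTC → Tm = 76°C (≥ 74°C)
Each additional base adds 2°C (A/T) or 4°C (G/C), so Tm is non-decreasing in n; n = 22 is the first length to reach 74°C.

n = 22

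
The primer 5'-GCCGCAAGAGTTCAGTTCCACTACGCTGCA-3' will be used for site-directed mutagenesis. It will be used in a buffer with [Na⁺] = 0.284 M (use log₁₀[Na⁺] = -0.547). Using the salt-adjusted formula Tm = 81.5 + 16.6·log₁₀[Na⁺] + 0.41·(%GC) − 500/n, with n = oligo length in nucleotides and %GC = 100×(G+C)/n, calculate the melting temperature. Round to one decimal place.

Length n = 30. C=10, T=6, G=7, A=7
G+C = 17, so %GC = 17/30 × 100 = 56.667%
Salt term: 16.6 × (-0.547) = -9.08
GC term: 0.41 × 56.667 = 23.233; length term: −500/30 = −16.667
Tm = 81.5 + (-9.08) + 23.233 − 16.667 = 78.986 → 79.0°C

79.0°C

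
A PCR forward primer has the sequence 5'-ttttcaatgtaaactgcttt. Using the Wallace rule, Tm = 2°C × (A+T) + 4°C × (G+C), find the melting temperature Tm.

50°C

C=3, G=2, A=5, T=10
So N_AT = 15 and N_GC = 5.
Tm = 2×15 + 4×5 = 50°C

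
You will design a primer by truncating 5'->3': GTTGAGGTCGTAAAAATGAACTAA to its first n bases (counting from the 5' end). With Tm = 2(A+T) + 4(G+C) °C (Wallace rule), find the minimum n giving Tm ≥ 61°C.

n = 23

First 22 bases: GTTGAGGTCGTAAAAATGAACT → Tm = 60°C (< 61°C)
First 23 bases: GTTGAGGTCGTAAAAATGAACTA → Tm = 62°C (≥ 61°C)
Each additional base adds 2°C (A/T) or 4°C (G/C), so Tm is non-decreasing in n; n = 23 is the first length to reach 61°C.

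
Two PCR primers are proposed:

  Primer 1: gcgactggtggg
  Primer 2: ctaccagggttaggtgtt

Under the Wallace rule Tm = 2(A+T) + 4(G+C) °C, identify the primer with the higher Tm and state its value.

Primer 2, 54°C

Primer 1: A+T=3, G+C=9 → Tm = 2(3)+4(9) = 42°C
Primer 2: A+T=9, G+C=9 → Tm = 2(9)+4(9) = 54°C
42°C vs 54°C → primer 2 is higher.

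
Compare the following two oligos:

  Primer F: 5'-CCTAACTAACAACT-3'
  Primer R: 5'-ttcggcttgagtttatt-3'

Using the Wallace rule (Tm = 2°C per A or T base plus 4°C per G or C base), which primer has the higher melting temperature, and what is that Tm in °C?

Primer F: A+T=9, G+C=5 → Tm = 2(9)+4(5) = 38°C
Primer R: A+T=11, G+C=6 → Tm = 2(11)+4(6) = 46°C
38°C vs 46°C → primer R is higher.

Primer R, 46°C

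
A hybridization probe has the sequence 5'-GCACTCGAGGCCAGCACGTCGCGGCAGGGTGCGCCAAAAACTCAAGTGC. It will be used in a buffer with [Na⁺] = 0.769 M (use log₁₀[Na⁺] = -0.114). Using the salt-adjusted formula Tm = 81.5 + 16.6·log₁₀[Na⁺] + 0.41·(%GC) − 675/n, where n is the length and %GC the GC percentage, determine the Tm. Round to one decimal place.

Length n = 49. G=16, C=16, A=12, T=5
G+C = 32, so %GC = 32/49 × 100 = 65.306%
Salt term: 16.6 × (-0.114) = -1.892
GC term: 0.41 × 65.306 = 26.775; length term: −675/49 = −13.776
Tm = 81.5 + (-1.892) + 26.775 − 13.776 = 92.607 → 92.6°C

92.6°C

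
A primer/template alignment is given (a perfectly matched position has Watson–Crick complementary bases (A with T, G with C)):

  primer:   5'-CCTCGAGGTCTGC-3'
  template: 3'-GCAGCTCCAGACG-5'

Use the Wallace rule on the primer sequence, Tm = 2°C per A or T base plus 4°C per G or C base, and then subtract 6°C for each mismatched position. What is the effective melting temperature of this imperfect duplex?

38°C

Primer base counts: A=1, T=3, G=4, C=5 → A+T=4, G+C=9
Perfect-match Tm = 2(4) + 4(9) = 8 + 36 = 44°C
Mismatches (positions where the bases are not complementary): 1 (at position 2)
Effective Tm = 44 − 1×6 = 44 − 6 = 38°C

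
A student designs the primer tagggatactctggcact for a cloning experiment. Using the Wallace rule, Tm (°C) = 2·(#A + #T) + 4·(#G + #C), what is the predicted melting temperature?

54°C

Counting bases: A=4, C=4, G=5, T=5
A+T = 9, G+C = 9
Tm = 2×9 + 4×9 = 54°C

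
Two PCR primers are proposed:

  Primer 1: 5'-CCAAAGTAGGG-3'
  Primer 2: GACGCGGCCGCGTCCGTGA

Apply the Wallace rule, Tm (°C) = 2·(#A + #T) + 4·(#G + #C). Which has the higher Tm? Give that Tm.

Primer 1: A+T=5, G+C=6 → Tm = 2(5)+4(6) = 34°C
Primer 2: A+T=4, G+C=15 → Tm = 2(4)+4(15) = 68°C
34°C vs 68°C → primer 2 is higher.

Primer 2, 68°C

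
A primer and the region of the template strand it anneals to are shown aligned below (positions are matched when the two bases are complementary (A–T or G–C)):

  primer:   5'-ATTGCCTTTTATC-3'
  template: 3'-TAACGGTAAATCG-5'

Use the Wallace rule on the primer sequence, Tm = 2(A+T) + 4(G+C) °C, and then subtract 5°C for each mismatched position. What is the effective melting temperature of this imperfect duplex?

24°C

Primer base counts: A=2, T=7, G=1, C=3 → A+T=9, G+C=4
Perfect-match Tm = 2(9) + 4(4) = 18 + 16 = 34°C
Mismatches (positions where the bases are not complementary): 2 (at positions 7, 12)
Effective Tm = 34 − 2×5 = 34 − 10 = 24°C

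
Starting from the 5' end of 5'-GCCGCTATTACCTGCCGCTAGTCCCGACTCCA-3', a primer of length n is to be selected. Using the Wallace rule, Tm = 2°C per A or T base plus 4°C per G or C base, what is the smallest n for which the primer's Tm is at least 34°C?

First 10 bases: GCCGCTATTA → Tm = 30°C (< 34°C)
First 11 bases: GCCGCTATTAC → Tm = 34°C (≥ 34°C)
Since every base adds ≥2°C, Tm only increases with n, so the threshold is first crossed at n = 11.

n = 11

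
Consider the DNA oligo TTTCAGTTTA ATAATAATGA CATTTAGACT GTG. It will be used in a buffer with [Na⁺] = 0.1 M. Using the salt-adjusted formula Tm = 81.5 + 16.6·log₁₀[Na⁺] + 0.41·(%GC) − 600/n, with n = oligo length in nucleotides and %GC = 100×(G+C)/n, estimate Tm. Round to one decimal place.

Length n = 33. A=11, C=3, G=5, T=14
G+C = 8, so %GC = 8/33 × 100 = 24.242%
Salt term: 16.6 × (-1) = -16.6
GC term: 0.41 × 24.242 = 9.939; length term: −600/33 = −18.182
Tm = 81.5 + (-16.6) + 9.939 − 18.182 = 56.657 → 56.7°C

56.7°C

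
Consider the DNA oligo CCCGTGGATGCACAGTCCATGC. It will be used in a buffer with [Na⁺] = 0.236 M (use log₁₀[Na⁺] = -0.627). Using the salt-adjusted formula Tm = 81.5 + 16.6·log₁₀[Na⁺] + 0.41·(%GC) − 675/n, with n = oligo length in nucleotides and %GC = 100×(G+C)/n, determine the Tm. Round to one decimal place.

Length n = 22. Counting bases: A=4, C=8, T=4, G=6
G+C = 14, so %GC = 14/22 × 100 = 63.636%
Salt term: 16.6 × (-0.627) = -10.408
GC term: 0.41 × 63.636 = 26.091; length term: −675/22 = −30.682
Tm = 81.5 + (-10.408) + 26.091 − 30.682 = 66.501 → 66.5°C

66.5°C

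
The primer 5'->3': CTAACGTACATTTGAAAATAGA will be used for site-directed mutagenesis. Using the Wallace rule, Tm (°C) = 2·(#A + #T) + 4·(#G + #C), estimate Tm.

56°C

Base counts: G=3, T=6, A=10, C=3
So N_AT = 16 and N_GC = 6.
Tm = 2×16 + 4×6 = 56°C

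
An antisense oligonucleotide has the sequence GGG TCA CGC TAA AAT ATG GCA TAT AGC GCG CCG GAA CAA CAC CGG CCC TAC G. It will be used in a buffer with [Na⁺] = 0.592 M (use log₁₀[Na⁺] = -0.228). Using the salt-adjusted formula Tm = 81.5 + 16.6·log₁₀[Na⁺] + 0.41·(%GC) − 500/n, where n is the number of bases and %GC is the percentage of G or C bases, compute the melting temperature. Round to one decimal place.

91.8°C

Length n = 52. C=16, G=14, A=15, T=7
G+C = 30, so %GC = 30/52 × 100 = 57.692%
Salt term: 16.6 × (-0.228) = -3.785
GC term: 0.41 × 57.692 = 23.654; length term: −500/52 = −9.615
Tm = 81.5 + (-3.785) + 23.654 − 9.615 = 91.754 → 91.8°C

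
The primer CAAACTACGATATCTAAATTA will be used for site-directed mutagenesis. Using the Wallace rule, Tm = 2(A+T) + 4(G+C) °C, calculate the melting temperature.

52°C

Counting bases: A=10, G=1, T=6, C=4
So N_AT = 16 and N_GC = 5.
Tm = 2(16) + 4(5) = 32 + 20 = 52°C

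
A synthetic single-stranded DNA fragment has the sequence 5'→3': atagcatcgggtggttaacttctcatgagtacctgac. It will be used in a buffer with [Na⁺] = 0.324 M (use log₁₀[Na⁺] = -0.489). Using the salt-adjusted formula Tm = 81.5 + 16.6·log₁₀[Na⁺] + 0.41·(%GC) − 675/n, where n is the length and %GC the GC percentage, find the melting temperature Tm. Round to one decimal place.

74.0°C

Length n = 37. Counting bases: T=11, A=9, C=8, G=9
G+C = 17, so %GC = 17/37 × 100 = 45.946%
Salt term: 16.6 × (-0.489) = -8.117
GC term: 0.41 × 45.946 = 18.838; length term: −675/37 = −18.243
Tm = 81.5 + (-8.117) + 18.838 − 18.243 = 73.978 → 74.0°C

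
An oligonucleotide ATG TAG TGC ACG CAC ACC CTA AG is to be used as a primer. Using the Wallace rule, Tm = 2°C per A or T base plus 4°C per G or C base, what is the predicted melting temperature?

Counting bases: T=4, C=7, A=7, G=5
A+T = 11, G+C = 12
Tm = 4·12 + 2·11 = 48 + 22 = 70°C

70°C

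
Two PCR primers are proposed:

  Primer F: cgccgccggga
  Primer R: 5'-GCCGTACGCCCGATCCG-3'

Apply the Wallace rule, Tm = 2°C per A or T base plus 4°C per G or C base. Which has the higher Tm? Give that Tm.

Primer R, 60°C

Primer F: A+T=1, G+C=10 → Tm = 2(1)+4(10) = 42°C
Primer R: A+T=4, G+C=13 → Tm = 2(4)+4(13) = 60°C
42°C vs 60°C → primer R is higher.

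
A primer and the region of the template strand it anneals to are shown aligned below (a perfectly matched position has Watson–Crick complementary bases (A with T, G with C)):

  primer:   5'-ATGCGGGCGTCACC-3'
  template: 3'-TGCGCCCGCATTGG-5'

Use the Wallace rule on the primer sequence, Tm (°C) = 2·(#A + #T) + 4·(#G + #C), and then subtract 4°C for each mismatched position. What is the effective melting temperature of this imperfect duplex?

Primer base counts: A=2, T=2, G=5, C=5 → A+T=4, G+C=10
Perfect-match Tm = 2(4) + 4(10) = 8 + 40 = 48°C
Mismatches (positions where the bases are not complementary): 2 (at positions 2, 11)
Effective Tm = 48 − 2×4 = 48 − 8 = 40°C

40°C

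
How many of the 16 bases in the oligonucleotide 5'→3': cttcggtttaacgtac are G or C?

Base counts: C=4, A=3, G=3, T=6
G+C = 3 + 4 = 7

7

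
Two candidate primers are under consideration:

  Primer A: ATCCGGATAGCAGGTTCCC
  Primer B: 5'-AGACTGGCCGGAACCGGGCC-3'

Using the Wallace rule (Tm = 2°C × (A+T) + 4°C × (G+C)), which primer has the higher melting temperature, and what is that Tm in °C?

Primer A: A+T=8, G+C=11 → Tm = 2(8)+4(11) = 60°C
Primer B: A+T=5, G+C=15 → Tm = 2(5)+4(15) = 70°C
60°C vs 70°C → primer B is higher.

Primer B, 70°C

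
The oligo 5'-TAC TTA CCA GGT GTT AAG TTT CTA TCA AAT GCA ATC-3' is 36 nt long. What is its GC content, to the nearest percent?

33%

Base counts: T=13, G=5, A=11, C=7
G+C = 5 + 7 = 12 out of 36 bases
%GC = 12/36 × 100 = 33.33% ≈ 33%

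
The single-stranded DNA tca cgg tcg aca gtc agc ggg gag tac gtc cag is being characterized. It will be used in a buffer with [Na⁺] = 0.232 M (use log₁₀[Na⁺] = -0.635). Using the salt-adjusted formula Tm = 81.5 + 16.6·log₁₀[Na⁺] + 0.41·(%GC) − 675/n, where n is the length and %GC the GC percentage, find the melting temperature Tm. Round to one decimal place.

Length n = 33. A=7, G=12, C=9, T=5
G+C = 21, so %GC = 21/33 × 100 = 63.636%
Salt term: 16.6 × (-0.635) = -10.541
GC term: 0.41 × 63.636 = 26.091; length term: −675/33 = −20.455
Tm = 81.5 + (-10.541) + 26.091 − 20.455 = 76.595 → 76.6°C

76.6°C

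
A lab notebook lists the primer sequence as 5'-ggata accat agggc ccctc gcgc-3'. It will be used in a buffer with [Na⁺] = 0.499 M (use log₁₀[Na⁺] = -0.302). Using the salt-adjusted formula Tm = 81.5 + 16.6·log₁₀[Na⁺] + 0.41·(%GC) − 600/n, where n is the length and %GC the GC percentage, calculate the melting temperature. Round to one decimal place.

78.8°C

Length n = 24. A=5, G=7, C=9, T=3
G+C = 16, so %GC = 16/24 × 100 = 66.667%
Salt term: 16.6 × (-0.302) = -5.013
GC term: 0.41 × 66.667 = 27.333; length term: −600/24 = −25
Tm = 81.5 + (-5.013) + 27.333 − 25 = 78.82 → 78.8°C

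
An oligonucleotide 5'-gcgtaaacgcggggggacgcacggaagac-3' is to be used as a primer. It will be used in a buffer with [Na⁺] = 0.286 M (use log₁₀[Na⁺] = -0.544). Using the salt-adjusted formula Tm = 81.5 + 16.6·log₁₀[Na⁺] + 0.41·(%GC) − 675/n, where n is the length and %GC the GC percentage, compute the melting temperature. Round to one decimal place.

Length n = 29. Scanning the sequence gives A=8, C=7, G=13, T=1.
G+C = 20, so %GC = 20/29 × 100 = 68.966%
Salt term: 16.6 × (-0.544) = -9.03
GC term: 0.41 × 68.966 = 28.276; length term: −675/29 = −23.276
Tm = 81.5 + (-9.03) + 28.276 − 23.276 = 77.47 → 77.5°C

77.5°C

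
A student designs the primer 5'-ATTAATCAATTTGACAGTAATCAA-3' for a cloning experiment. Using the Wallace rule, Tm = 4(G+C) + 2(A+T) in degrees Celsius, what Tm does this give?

58°C

Scanning the sequence gives T=8, C=3, G=2, A=11.
So N_AT = 19 and N_GC = 5.
Tm = 2(19) + 4(5) = 38 + 20 = 58°C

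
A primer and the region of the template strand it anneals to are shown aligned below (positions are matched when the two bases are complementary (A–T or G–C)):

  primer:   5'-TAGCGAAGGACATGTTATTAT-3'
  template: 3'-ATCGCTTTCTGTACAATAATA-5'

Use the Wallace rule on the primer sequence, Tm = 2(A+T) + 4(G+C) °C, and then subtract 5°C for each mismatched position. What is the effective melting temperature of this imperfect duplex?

Primer base counts: A=7, T=7, G=5, C=2 → A+T=14, G+C=7
Perfect-match Tm = 2(14) + 4(7) = 28 + 28 = 56°C
Mismatches (positions where the bases are not complementary): 1 (at position 8)
Effective Tm = 56 − 1×5 = 56 − 5 = 51°C

51°C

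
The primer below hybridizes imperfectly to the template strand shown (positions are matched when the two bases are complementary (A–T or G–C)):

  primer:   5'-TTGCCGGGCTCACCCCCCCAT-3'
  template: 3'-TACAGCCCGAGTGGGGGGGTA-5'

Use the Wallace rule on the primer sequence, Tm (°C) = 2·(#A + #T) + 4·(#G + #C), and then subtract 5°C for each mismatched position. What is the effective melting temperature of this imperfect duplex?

Primer base counts: A=2, T=4, G=4, C=11 → A+T=6, G+C=15
Perfect-match Tm = 2(6) + 4(15) = 12 + 60 = 72°C
Mismatches (positions where the bases are not complementary): 2 (at positions 1, 4)
Effective Tm = 72 − 2×5 = 72 − 10 = 62°C

62°C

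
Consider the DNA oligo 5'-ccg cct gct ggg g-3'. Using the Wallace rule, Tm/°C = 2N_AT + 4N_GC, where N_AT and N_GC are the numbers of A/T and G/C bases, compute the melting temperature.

48°C

A=0, G=6, T=2, C=5
AT pairs contribute 2, GC pairs contribute 11.
Tm = 2×2 + 4×11 = 48°C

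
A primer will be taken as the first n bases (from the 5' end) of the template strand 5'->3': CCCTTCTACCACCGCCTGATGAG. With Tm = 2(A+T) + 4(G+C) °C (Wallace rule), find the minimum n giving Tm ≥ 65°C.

n = 21

First 20 bases: CCCTTCTACCACCGCCTGAT → Tm = 64°C (< 65°C)
First 21 bases: CCCTTCTACCACCGCCTGATG → Tm = 68°C (≥ 65°C)
Each additional base adds 2°C (A/T) or 4°C (G/C), so Tm is non-decreasing in n; n = 21 is the first length to reach 65°C.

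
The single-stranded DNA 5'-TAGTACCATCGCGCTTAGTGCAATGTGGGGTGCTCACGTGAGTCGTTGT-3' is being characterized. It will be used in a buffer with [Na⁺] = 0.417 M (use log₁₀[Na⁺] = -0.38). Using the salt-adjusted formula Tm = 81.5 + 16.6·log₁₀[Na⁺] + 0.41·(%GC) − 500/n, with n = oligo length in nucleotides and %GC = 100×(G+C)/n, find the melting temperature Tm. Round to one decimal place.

Length n = 49. Counting bases: A=8, G=16, T=15, C=10
G+C = 26, so %GC = 26/49 × 100 = 53.061%
Salt term: 16.6 × (-0.38) = -6.308
GC term: 0.41 × 53.061 = 21.755; length term: −500/49 = −10.204
Tm = 81.5 + (-6.308) + 21.755 − 10.204 = 86.743 → 86.7°C

86.7°C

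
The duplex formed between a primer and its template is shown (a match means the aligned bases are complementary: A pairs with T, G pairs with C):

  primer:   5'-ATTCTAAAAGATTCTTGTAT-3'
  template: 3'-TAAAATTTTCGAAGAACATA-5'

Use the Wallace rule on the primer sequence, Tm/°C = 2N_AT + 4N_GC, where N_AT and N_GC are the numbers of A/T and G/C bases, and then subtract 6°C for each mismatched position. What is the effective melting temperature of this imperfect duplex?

36°C

Primer base counts: A=7, T=9, G=2, C=2 → A+T=16, G+C=4
Perfect-match Tm = 2(16) + 4(4) = 32 + 16 = 48°C
Mismatches (positions where the bases are not complementary): 2 (at positions 4, 11)
Effective Tm = 48 − 2×6 = 48 − 12 = 36°C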